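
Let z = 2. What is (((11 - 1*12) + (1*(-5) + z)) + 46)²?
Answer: 1764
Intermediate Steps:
(((11 - 1*12) + (1*(-5) + z)) + 46)² = (((11 - 1*12) + (1*(-5) + 2)) + 46)² = (((11 - 12) + (-5 + 2)) + 46)² = ((-1 - 3) + 46)² = (-4 + 46)² = 42² = 1764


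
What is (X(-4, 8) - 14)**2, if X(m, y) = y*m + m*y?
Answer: 6084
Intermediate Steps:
X(m, y) = 2*m*y (X(m, y) = m*y + m*y = 2*m*y)
(X(-4, 8) - 14)**2 = (2*(-4)*8 - 14)**2 = (-64 - 14)**2 = (-78)**2 = 6084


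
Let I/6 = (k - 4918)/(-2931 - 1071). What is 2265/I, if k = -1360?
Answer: 1510755/6278 ≈ 240.64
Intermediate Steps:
I = 6278/667 (I = 6*((-1360 - 4918)/(-2931 - 1071)) = 6*(-6278/(-4002)) = 6*(-6278*(-1/4002)) = 6*(3139/2001) = 6278/667 ≈ 9.4123)
2265/I = 2265/(6278/667) = 2265*(667/6278) = 1510755/6278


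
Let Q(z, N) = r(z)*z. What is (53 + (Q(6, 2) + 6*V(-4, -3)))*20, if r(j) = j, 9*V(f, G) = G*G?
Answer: 1900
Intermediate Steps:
V(f, G) = G²/9 (V(f, G) = (G*G)/9 = G²/9)
Q(z, N) = z² (Q(z, N) = z*z = z²)
(53 + (Q(6, 2) + 6*V(-4, -3)))*20 = (53 + (6² + 6*((⅑)*(-3)²)))*20 = (53 + (36 + 6*((⅑)*9)))*20 = (53 + (36 + 6*1))*20 = (53 + (36 + 6))*20 = (53 + 42)*20 = 95*20 = 1900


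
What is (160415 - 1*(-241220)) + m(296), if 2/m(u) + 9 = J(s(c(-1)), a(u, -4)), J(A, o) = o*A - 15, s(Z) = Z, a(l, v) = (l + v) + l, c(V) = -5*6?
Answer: 3547240319/8832 ≈ 4.0164e+5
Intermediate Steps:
c(V) = -30
a(l, v) = v + 2*l
J(A, o) = -15 + A*o (J(A, o) = A*o - 15 = -15 + A*o)
m(u) = 2/(96 - 60*u) (m(u) = 2/(-9 + (-15 - 30*(-4 + 2*u))) = 2/(-9 + (-15 + (120 - 60*u))) = 2/(-9 + (105 - 60*u)) = 2/(96 - 60*u))
(160415 - 1*(-241220)) + m(296) = (160415 - 1*(-241220)) - 1/(-48 + 30*296) = (160415 + 241220) - 1/(-48 + 8880) = 401635 - 1/8832 = 3547240319/8832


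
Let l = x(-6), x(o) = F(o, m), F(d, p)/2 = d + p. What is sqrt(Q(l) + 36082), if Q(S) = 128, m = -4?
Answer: sqrt(36210) ≈ 190.29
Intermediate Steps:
F(d, p) = 2*d + 2*p (F(d, p) = 2*(d + p) = 2*d + 2*p)
x(o) = -8 + 2*o (x(o) = 2*o + 2*(-4) = 2*o - 8 = -8 + 2*o)
l = -20 (l = -8 + 2*(-6) = -8 - 12 = -20)
sqrt(Q(l) + 36082) = sqrt(128 + 36082) = sqrt(36210)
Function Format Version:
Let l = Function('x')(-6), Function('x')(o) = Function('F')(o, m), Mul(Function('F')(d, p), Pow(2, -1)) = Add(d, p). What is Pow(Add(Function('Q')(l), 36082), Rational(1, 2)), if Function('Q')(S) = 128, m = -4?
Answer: Pow(36210, Rational(1, 2)) ≈ 190.29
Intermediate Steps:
Function('F')(d, p) = Add(Mul(2, d), Mul(2, p)) (Function('F')(d, p) = Mul(2, Add(d, p)) = Add(Mul(2, d), Mul(2, p)))
Function('x')(o) = Add(-8, Mul(2, o)) (Function('x')(o) = Add(Mul(2, o), Mul(2, -4)) = Add(Mul(2, o), -8) = Add(-8, Mul(2, o)))
l = -20 (l = Add(-8, Mul(2, -6)) = Add(-8, -12) = -20)
Pow(Add(Function('Q')(l), 36082), Rational(1, 2)) = Pow(Add(128, 36082), Rational(1, 2)) = Pow(36210, Rational(1, 2))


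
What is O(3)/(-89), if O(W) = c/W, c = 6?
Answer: -2/89 ≈ -0.022472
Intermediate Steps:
O(W) = 6/W
O(3)/(-89) = (6/3)/(-89) = -6/(89*3) = -1/89*2 = -2/89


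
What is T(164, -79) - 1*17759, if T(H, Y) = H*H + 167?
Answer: 9304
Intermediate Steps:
T(H, Y) = 167 + H**2 (T(H, Y) = H**2 + 167 = 167 + H**2)
T(164, -79) - 1*17759 = (167 + 164**2) - 1*17759 = (167 + 26896) - 17759 = 27063 - 17759 = 9304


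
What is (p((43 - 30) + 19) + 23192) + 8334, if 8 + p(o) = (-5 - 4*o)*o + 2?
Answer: 27264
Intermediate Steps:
p(o) = -6 + o*(-5 - 4*o) (p(o) = -8 + ((-5 - 4*o)*o + 2) = -8 + (o*(-5 - 4*o) + 2) = -8 + (2 + o*(-5 - 4*o)) = -6 + o*(-5 - 4*o))
(p((43 - 30) + 19) + 23192) + 8334 = ((-6 - 5*((43 - 30) + 19) - 4*((43 - 30) + 19)²) + 23192) + 8334 = ((-6 - 5*(13 + 19) - 4*(13 + 19)²) + 23192) + 8334 = ((-6 - 5*32 - 4*32²) + 23192) + 8334 = ((-6 - 160 - 4*1024) + 23192) + 8334 = ((-6 - 160 - 4096) + 23192) + 8334 = (-4262 + 23192) + 8334 = 18930 + 8334 = 27264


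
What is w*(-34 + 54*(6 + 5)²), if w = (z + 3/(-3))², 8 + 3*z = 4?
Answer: 318500/9 ≈ 35389.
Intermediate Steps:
z = -4/3 (z = -8/3 + (⅓)*4 = -8/3 + 4/3 = -4/3 ≈ -1.3333)
w = 49/9 (w = (-4/3 + 3/(-3))² = (-4/3 + 3*(-⅓))² = (-4/3 - 1)² = (-7/3)² = 49/9 ≈ 5.4444)
w*(-34 + 54*(6 + 5)²) = 49*(-34 + 54*(6 + 5)²)/9 = 49*(-34 + 54*11²)/9 = 49*(-34 + 54*121)/9 = 49*(-34 + 6534)/9 = (49/9)*6500 = 318500/9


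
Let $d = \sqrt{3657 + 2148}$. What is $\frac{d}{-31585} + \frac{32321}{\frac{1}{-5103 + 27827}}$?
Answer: $734462404 - \frac{3 \sqrt{645}}{31585} \approx 7.3446 \cdot 10^{8}$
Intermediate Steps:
$d = 3 \sqrt{645}$ ($d = \sqrt{5805} = 3 \sqrt{645} \approx 76.191$)
$\frac{d}{-31585} + \frac{32321}{\frac{1}{-5103 + 27827}} = \frac{3 \sqrt{645}}{-31585} + \frac{32321}{\frac{1}{-5103 + 27827}} = 3 \sqrt{645} \left(- \frac{1}{31585}\right) + \frac{32321}{\frac{1}{22724}} = - \frac{3 \sqrt{645}}{31585} + 32321 \frac{1}{\frac{1}{22724}} = - \frac{3 \sqrt{645}}{31585} + 32321 \cdot 22724 = - \frac{3 \sqrt{645}}{31585} + 734462404 = 734462404 - \frac{3 \sqrt{645}}{31585}$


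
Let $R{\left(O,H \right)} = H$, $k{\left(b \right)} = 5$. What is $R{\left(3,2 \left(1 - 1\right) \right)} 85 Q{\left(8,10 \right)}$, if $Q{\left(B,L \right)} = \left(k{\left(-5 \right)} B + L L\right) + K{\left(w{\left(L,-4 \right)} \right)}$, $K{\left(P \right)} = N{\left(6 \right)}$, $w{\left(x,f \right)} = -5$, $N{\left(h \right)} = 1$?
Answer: $0$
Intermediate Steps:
$K{\left(P \right)} = 1$
$Q{\left(B,L \right)} = 1 + L^{2} + 5 B$ ($Q{\left(B,L \right)} = \left(5 B + L L\right) + 1 = \left(5 B + L^{2}\right) + 1 = \left(L^{2} + 5 B\right) + 1 = 1 + L^{2} + 5 B$)
$R{\left(3,2 \left(1 - 1\right) \right)} 85 Q{\left(8,10 \right)} = 2 \left(1 - 1\right) 85 \left(1 + 10^{2} + 5 \cdot 8\right) = 2 \cdot 0 \cdot 85 \left(1 + 100 + 40\right) = 0 \cdot 85 \cdot 141 = 0 \cdot 141 = 0$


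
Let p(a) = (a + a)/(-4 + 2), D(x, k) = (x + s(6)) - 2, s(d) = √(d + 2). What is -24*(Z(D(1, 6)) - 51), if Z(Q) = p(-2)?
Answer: 1176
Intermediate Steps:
s(d) = √(2 + d)
D(x, k) = -2 + x + 2*√2 (D(x, k) = (x + √(2 + 6)) - 2 = (x + √8) - 2 = (x + 2*√2) - 2 = -2 + x + 2*√2)
p(a) = -a (p(a) = (2*a)/(-2) = (2*a)*(-½) = -a)
Z(Q) = 2 (Z(Q) = -1*(-2) = 2)
-24*(Z(D(1, 6)) - 51) = -24*(2 - 51) = -24*(-49) = 1176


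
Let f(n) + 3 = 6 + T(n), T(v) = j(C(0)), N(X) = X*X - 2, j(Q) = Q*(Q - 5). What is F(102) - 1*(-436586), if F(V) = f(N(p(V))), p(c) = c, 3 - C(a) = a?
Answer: 436583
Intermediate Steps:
C(a) = 3 - a
j(Q) = Q*(-5 + Q)
N(X) = -2 + X**2 (N(X) = X**2 - 2 = -2 + X**2)
T(v) = -6 (T(v) = (3 - 1*0)*(-5 + (3 - 1*0)) = (3 + 0)*(-5 + (3 + 0)) = 3*(-5 + 3) = 3*(-2) = -6)
f(n) = -3 (f(n) = -3 + (6 - 6) = -3 + 0 = -3)
F(V) = -3
F(102) - 1*(-436586) = -3 - 1*(-436586) = -3 + 436586 = 436583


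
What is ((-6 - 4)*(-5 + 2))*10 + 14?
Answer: 314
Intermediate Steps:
((-6 - 4)*(-5 + 2))*10 + 14 = -10*(-3)*10 + 14 = 30*10 + 14 = 300 + 14 = 314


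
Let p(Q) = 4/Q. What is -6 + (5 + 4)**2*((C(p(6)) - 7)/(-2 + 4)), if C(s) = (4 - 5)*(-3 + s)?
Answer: -195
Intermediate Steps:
C(s) = 3 - s (C(s) = -(-3 + s) = 3 - s)
-6 + (5 + 4)**2*((C(p(6)) - 7)/(-2 + 4)) = -6 + (5 + 4)**2*(((3 - 4/6) - 7)/(-2 + 4)) = -6 + 9**2*(((3 - 4/6) - 7)/2) = -6 + 81*(((3 - 1*2/3) - 7)*(1/2)) = -6 + 81*(((3 - 2/3) - 7)*(1/2)) = -6 + 81*((7/3 - 7)*(1/2)) = -6 + 81*(-14/3*1/2) = -6 + 81*(-7/3) = -6 - 189 = -195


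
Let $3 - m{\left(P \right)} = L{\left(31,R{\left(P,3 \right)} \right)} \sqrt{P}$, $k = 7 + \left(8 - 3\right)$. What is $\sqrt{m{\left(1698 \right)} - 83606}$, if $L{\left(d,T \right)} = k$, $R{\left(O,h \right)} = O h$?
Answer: $\sqrt{-83603 - 12 \sqrt{1698}} \approx 290.0 i$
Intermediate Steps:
$k = 12$ ($k = 7 + 5 = 12$)
$L{\left(d,T \right)} = 12$
$m{\left(P \right)} = 3 - 12 \sqrt{P}$
$\sqrt{m{\left(1698 \right)} - 83606} = \sqrt{\left(3 - 12 \sqrt{1698}\right) - 83606} = \sqrt{-83603 - 12 \sqrt{1698}}$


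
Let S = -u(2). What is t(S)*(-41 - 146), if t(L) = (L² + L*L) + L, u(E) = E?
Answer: -1122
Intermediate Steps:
S = -2 (S = -1*2 = -2)
t(L) = L + 2*L² (t(L) = (L² + L²) + L = 2*L² + L = L + 2*L²)
t(S)*(-41 - 146) = (-2*(1 + 2*(-2)))*(-41 - 146) = -2*(1 - 4)*(-187) = -2*(-3)*(-187) = 6*(-187) = -1122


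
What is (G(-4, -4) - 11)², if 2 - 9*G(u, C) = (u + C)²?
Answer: 25921/81 ≈ 320.01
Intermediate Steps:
G(u, C) = 2/9 - (C + u)²/9 (G(u, C) = 2/9 - (u + C)²/9 = 2/9 - (C + u)²/9)
(G(-4, -4) - 11)² = ((2/9 - (-4 - 4)²/9) - 11)² = ((2/9 - ⅑*(-8)²) - 11)² = ((2/9 - ⅑*64) - 11)² = ((2/9 - 64/9) - 11)² = (-62/9 - 11)² = (-161/9)² = 25921/81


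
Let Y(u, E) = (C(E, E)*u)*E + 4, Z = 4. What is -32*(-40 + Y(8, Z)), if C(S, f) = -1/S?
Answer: 1408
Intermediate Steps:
Y(u, E) = 4 - u (Y(u, E) = ((-1/E)*u)*E + 4 = (-u/E)*E + 4 = -u + 4 = 4 - u)
-32*(-40 + Y(8, Z)) = -32*(-40 + (4 - 1*8)) = -32*(-40 + (4 - 8)) = -32*(-40 - 4) = -32*(-44) = 1408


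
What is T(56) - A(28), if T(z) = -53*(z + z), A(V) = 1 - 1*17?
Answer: -5920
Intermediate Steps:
A(V) = -16 (A(V) = 1 - 17 = -16)
T(z) = -106*z
T(56) - A(28) = -106*56 - 1*(-16) = -5936 + 16 = -5920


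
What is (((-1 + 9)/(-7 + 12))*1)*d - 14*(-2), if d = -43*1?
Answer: -204/5 ≈ -40.800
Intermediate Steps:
d = -43
(((-1 + 9)/(-7 + 12))*1)*d - 14*(-2) = (((-1 + 9)/(-7 + 12))*1)*(-43) - 14*(-2) = ((8/5)*1)*(-43) + 28 = (8/5)*(-43) + 28 = -344/5 + 28 = -204/5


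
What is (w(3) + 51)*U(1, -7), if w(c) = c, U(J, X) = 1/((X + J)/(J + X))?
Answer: 54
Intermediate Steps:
U(J, X) = 1 (U(J, X) = 1/((J + X)/(J + X)) = 1/1 = 1)
(w(3) + 51)*U(1, -7) = (3 + 51)*1 = 54*1 = 54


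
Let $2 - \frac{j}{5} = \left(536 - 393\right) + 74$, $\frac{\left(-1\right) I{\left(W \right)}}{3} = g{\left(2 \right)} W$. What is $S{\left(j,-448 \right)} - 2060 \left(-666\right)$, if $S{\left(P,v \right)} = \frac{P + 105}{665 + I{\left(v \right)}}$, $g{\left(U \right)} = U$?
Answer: $\frac{4600180910}{3353} \approx 1.372 \cdot 10^{6}$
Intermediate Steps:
$I{\left(W \right)} = - 6 W$ ($I{\left(W \right)} = - 3 \cdot 2 W = - 6 W$)
$j = -1075$ ($j = 10 - 5 \left(\left(536 - 393\right) + 74\right) = 10 - 5 \left(143 + 74\right) = 10 - 1085 = -1075$)
$S{\left(P,v \right)} = \frac{105 + P}{665 - 6 v}$ ($S{\left(P,v \right)} = \frac{P + 105}{665 - 6 v} = \frac{105 + P}{665 - 6 v}$)
$S{\left(j,-448 \right)} - 2060 \left(-666\right) = \frac{-105 - -1075}{-665 + 6 \left(-448\right)} - 2060 \left(-666\right) = \frac{-105 + 1075}{-665 - 2688} - -1371960 = \frac{1}{-3353} \cdot 970 + 1371960 = \left(- \frac{1}{3353}\right) 970 + 1371960 = - \frac{970}{3353} + 1371960 = \frac{4600180910}{3353}$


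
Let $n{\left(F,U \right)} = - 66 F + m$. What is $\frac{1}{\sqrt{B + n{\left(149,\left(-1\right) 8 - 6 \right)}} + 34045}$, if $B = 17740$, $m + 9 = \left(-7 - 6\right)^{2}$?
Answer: $\frac{34045}{1159053959} - \frac{\sqrt{8066}}{1159053959} \approx 2.9296 \cdot 10^{-5}$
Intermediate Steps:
$m = 160$ ($m = -9 + \left(-7 - 6\right)^{2} = -9 + \left(-13\right)^{2} = -9 + 169 = 160$)
$n{\left(F,U \right)} = 160 - 66 F$ ($n{\left(F,U \right)} = - 66 F + 160 = 160 - 66 F$)
$\frac{1}{\sqrt{B + n{\left(149,\left(-1\right) 8 - 6 \right)}} + 34045} = \frac{1}{\sqrt{17740 + \left(160 - 9834\right)} + 34045} = \frac{1}{\sqrt{17740 - 9674} + 34045} = \frac{1}{\sqrt{8066} + 34045} = \frac{1}{34045 + \sqrt{8066}}$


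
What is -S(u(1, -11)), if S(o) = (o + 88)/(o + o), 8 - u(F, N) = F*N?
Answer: -107/38 ≈ -2.8158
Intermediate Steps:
u(F, N) = 8 - F*N
S(o) = (88 + o)/(2*o) (S(o) = (88 + o)/((2*o)) = (88 + o)*(1/(2*o)) = (88 + o)/(2*o))
-S(u(1, -11)) = -(88 + (8 - 1*1*(-11)))/(2*(8 - 1*1*(-11))) = -(88 + (8 + 11))/(2*(8 + 11)) = -(88 + 19)/(2*19) = -107/(2*19) = -1*107/38 = -107/38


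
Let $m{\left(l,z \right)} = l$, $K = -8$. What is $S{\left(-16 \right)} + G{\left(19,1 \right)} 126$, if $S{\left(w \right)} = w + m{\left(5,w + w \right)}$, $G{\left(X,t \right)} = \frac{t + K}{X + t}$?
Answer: $- \frac{551}{10} \approx -55.1$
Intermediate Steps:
$G{\left(X,t \right)} = \frac{-8 + t}{X + t}$ ($G{\left(X,t \right)} = \frac{t - 8}{X + t} = \frac{-8 + t}{X + t}$)
$S{\left(w \right)} = 5 + w$ ($S{\left(w \right)} = w + 5 = 5 + w$)
$S{\left(-16 \right)} + G{\left(19,1 \right)} 126 = \left(5 - 16\right) + \frac{-8 + 1}{19 + 1} \cdot 126 = -11 + \frac{1}{20} \left(-7\right) 126 = -11 - \frac{441}{10} = - \frac{551}{10}$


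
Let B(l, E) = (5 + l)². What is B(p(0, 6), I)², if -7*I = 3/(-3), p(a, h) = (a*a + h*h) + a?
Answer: 2825761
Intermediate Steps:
p(a, h) = a + a² + h² (p(a, h) = (a² + h²) + a = a + a² + h²)
I = ⅐ (I = -3/(7*(-3)) = -3*(-1)/(7*3) = -⅐*(-1) = ⅐ ≈ 0.14286)
B(p(0, 6), I)² = ((5 + (0 + 0² + 6²))²)² = ((5 + (0 + 0 + 36))²)² = ((5 + 36)²)² = (41²)² = 1681² = 2825761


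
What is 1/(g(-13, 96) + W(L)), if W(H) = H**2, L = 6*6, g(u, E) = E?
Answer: 1/1392 ≈ 0.00071839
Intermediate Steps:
L = 36
1/(g(-13, 96) + W(L)) = 1/(96 + 36**2) = 1/(96 + 1296) = 1/1392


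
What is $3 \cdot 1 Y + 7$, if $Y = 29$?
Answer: $94$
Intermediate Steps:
$3 \cdot 1 Y + 7 = 3 \cdot 1 \cdot 29 + 7 = 3 \cdot 29 + 7 = 87 + 7 = 94$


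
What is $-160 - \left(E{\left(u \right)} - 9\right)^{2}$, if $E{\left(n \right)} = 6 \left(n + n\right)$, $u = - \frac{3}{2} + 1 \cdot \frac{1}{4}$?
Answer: $-736$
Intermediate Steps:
$u = - \frac{5}{4}$ ($u = \left(-3\right) \frac{1}{2} + 1 \cdot \frac{1}{4} = - \frac{3}{2} + \frac{1}{4} = - \frac{5}{4} \approx -1.25$)
$E{\left(n \right)} = 12 n$ ($E{\left(n \right)} = 6 \cdot 2 n = 12 n$)
$-160 - \left(E{\left(u \right)} - 9\right)^{2} = -160 - \left(12 \left(- \frac{5}{4}\right) - 9\right)^{2} = -160 - \left(-15 - 9\right)^{2} = -160 - \left(-24\right)^{2} = -160 - 576 = -736$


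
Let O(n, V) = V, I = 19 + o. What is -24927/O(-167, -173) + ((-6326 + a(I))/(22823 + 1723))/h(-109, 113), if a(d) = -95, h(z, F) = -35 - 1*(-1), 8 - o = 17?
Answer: 20804287661/144379572 ≈ 144.09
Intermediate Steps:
o = -9 (o = 8 - 1*17 = 8 - 17 = -9)
h(z, F) = -34 (h(z, F) = -35 + 1 = -34)
I = 10 (I = 19 - 9 = 10)
-24927/O(-167, -173) + ((-6326 + a(I))/(22823 + 1723))/h(-109, 113) = -24927/(-173) + ((-6326 - 95)/(22823 + 1723))/(-34) = -24927*(-1/173) - 6421/24546*(-1/34) = 24927/173 - 6421*1/24546*(-1/34) = 24927/173 - 6421/24546*(-1/34) = 24927/173 + 6421/834564 = 20804287661/144379572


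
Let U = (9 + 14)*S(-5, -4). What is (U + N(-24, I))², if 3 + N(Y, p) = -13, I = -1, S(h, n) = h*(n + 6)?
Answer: 60516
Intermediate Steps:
S(h, n) = h*(6 + n)
N(Y, p) = -16 (N(Y, p) = -3 - 13 = -16)
U = -230 (U = (9 + 14)*(-5*(6 - 4)) = 23*(-5*2) = 23*(-10) = -230)
(U + N(-24, I))² = (-230 - 16)² = (-246)² = 60516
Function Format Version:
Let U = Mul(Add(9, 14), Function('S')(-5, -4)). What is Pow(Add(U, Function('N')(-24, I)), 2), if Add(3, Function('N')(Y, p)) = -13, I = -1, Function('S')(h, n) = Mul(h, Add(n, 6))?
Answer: 60516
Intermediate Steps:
Function('S')(h, n) = Mul(h, Add(6, n))
Function('N')(Y, p) = -16 (Function('N')(Y, p) = Add(-3, -13) = -16)
U = -230 (U = Mul(Add(9, 14), Mul(-5, Add(6, -4))) = Mul(23, Mul(-5, 2)) = Mul(23, -10) = -230)
Pow(Add(U, Function('N')(-24, I)), 2) = Pow(Add(-230, -16), 2) = Pow(-246, 2) = 60516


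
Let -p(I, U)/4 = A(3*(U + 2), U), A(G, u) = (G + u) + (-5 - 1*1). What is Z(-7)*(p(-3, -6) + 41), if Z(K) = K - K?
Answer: 0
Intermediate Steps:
Z(K) = 0
A(G, u) = -6 + G + u (A(G, u) = (G + u) + (-5 - 1) = (G + u) - 6 = -6 + G + u)
p(I, U) = -16*U (p(I, U) = -4*(-6 + 3*(U + 2) + U) = -4*(-6 + 3*(2 + U) + U) = -4*(-6 + (6 + 3*U) + U) = -16*U)
Z(-7)*(p(-3, -6) + 41) = 0*(-16*(-6) + 41) = 0*(96 + 41) = 0*137 = 0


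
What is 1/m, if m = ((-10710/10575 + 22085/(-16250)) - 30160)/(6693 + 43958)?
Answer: -7736940250/4607302299 ≈ -1.6793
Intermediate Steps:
m = -4607302299/7736940250 (m = ((-10710*1/10575 + 22085*(-1/16250)) - 30160)/50651 = ((-238/235 - 4417/3250) - 30160)*(1/50651) = (-362299/152750 - 30160)*(1/50651) = -4607302299/152750*1/50651 = -4607302299/7736940250 ≈ -0.59549)
1/m = 1/(-4607302299/7736940250) = -7736940250/4607302299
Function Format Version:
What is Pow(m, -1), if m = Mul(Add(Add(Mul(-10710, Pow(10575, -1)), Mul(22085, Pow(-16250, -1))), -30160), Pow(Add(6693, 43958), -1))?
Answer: Rational(-7736940250, 4607302299) ≈ -1.6793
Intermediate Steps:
m = Rational(-4607302299, 7736940250) (m = Mul(Add(Add(Mul(-10710, Rational(1, 10575)), Mul(22085, Rational(-1, 16250))), -30160), Pow(50651, -1)) = Mul(Add(Add(Rational(-238, 235), Rational(-4417, 3250)), -30160), Rational(1, 50651)) = Mul(Add(Rational(-362299, 152750), -30160), Rational(1, 50651)) = Mul(Rational(-4607302299, 152750), Rational(1, 50651)) = Rational(-4607302299, 7736940250) ≈ -0.59549)
Pow(m, -1) = Pow(Rational(-4607302299, 7736940250), -1) = Rational(-7736940250, 4607302299)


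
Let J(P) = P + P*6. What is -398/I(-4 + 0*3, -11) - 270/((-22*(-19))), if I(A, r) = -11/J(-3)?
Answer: -158937/209 ≈ -760.46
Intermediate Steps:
J(P) = 7*P (J(P) = P + 6*P = 7*P)
I(A, r) = 11/21 (I(A, r) = -11/(7*(-3)) = -11/(-21) = -11*(-1/21) = 11/21)
-398/I(-4 + 0*3, -11) - 270/((-22*(-19))) = -398/11/21 - 270/((-22*(-19))) = -398*21/11 - 270/418 = -8358/11 - 270*1/418 = -8358/11 - 135/209 = -158937/209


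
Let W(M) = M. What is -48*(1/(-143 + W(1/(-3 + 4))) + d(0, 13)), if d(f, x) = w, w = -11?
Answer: 37512/71 ≈ 528.34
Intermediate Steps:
d(f, x) = -11
-48*(1/(-143 + W(1/(-3 + 4))) + d(0, 13)) = -48*(1/(-143 + 1/(-3 + 4)) - 11) = -48*(1/(-143 + 1/1) - 11) = -48*(1/(-143 + 1) - 11) = -48*(1/(-142) - 11) = -48*(-1/142 - 11) = -48*(-1563/142) = 37512/71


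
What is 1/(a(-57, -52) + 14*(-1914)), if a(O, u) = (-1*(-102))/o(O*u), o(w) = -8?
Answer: -4/107235 ≈ -3.7301e-5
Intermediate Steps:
a(O, u) = -51/4 (a(O, u) = -1*(-102)/(-8) = 102*(-1/8) = -51/4)
1/(a(-57, -52) + 14*(-1914)) = 1/(-51/4 + 14*(-1914)) = 1/(-51/4 - 26796) = 1/(-107235/4) = -4/107235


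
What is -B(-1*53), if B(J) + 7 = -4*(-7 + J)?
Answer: -233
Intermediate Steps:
B(J) = 21 - 4*J (B(J) = -7 - 4*(-7 + J) = -7 + (28 - 4*J) = 21 - 4*J)
-B(-1*53) = -(21 - (-4)*53) = -(21 - 4*(-53)) = -(21 + 212) = -1*233 = -233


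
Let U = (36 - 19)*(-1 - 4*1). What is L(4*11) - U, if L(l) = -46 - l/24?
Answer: 223/6 ≈ 37.167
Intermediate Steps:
L(l) = -46 - l/24
U = -85 (U = 17*(-1 - 4) = 17*(-5) = -85)
L(4*11) - U = (-46 - 11/6) - 1*(-85) = (-46 - 1/24*44) + 85 = (-46 - 11/6) + 85 = -287/6 + 85 = 223/6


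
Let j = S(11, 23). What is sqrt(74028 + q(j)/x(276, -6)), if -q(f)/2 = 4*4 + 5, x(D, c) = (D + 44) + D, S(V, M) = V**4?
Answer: 3*sqrt(730441806)/298 ≈ 272.08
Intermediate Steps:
j = 14641 (j = 11**4 = 14641)
x(D, c) = 44 + 2*D (x(D, c) = (44 + D) + D = 44 + 2*D)
q(f) = -42 (q(f) = -2*(4*4 + 5) = -2*(16 + 5) = -2*21 = -42)
sqrt(74028 + q(j)/x(276, -6)) = sqrt(74028 - 42/(44 + 2*276)) = sqrt(74028 - 42/(44 + 552)) = sqrt(74028 - 42/596) = sqrt(74028 - 42*1/596) = sqrt(74028 - 21/298) = sqrt(22060323/298) = 3*sqrt(730441806)/298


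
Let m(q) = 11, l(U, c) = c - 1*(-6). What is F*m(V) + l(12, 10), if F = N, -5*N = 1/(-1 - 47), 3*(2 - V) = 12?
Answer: 3851/240 ≈ 16.046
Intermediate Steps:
V = -2 (V = 2 - ⅓*12 = 2 - 4 = -2)
N = 1/240 (N = -1/(5*(-1 - 47)) = -⅕/(-48) = -⅕*(-1/48) = 1/240 ≈ 0.0041667)
l(U, c) = 6 + c (l(U, c) = c + 6 = 6 + c)
F = 1/240 ≈ 0.0041667
F*m(V) + l(12, 10) = (1/240)*11 + (6 + 10) = 11/240 + 16 = 3851/240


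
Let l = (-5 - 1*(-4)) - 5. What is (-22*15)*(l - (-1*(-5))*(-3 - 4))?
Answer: -9570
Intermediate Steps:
l = -6 (l = (-5 + 4) - 5 = -1 - 5 = -6)
(-22*15)*(l - (-1*(-5))*(-3 - 4)) = (-22*15)*(-6 - (-1*(-5))*(-3 - 4)) = -330*(-6 - 5*(-7)) = -330*(-6 - 1*(-35)) = -330*(-6 + 35) = -330*29 = -9570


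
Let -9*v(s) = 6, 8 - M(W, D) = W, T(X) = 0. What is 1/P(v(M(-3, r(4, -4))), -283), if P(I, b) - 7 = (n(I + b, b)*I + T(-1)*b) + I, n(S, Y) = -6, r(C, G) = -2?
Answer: 3/31 ≈ 0.096774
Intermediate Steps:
M(W, D) = 8 - W
v(s) = -⅔ (v(s) = -⅑*6 = -⅔)
P(I, b) = 7 - 5*I (P(I, b) = 7 + ((-6*I + 0*b) + I) = 7 + ((-6*I + 0) + I) = 7 + (-6*I + I) = 7 - 5*I)
1/P(v(M(-3, r(4, -4))), -283) = 1/(7 - 5*(-⅔)) = 1/(7 + 10/3) = 1/(31/3) = 3/31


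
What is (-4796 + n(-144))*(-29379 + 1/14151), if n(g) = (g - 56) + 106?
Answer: 677659831640/4717 ≈ 1.4366e+8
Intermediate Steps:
n(g) = 50 + g (n(g) = (-56 + g) + 106 = 50 + g)
(-4796 + n(-144))*(-29379 + 1/14151) = (-4796 + (50 - 144))*(-29379 + 1/14151) = (-4796 - 94)*(-29379 + 1/14151) = -4890*(-415742228/14151) = 677659831640/4717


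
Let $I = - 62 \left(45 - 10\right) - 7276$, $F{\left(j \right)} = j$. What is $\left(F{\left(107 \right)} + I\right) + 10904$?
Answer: $1565$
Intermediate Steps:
$I = -9446$ ($I = \left(-62\right) 35 - 7276 = -2170 - 7276 = -9446$)
$\left(F{\left(107 \right)} + I\right) + 10904 = \left(107 - 9446\right) + 10904 = -9339 + 10904 = 1565$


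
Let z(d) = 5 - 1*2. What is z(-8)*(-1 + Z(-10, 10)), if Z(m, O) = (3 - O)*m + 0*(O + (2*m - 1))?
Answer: 207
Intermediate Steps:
z(d) = 3 (z(d) = 5 - 2 = 3)
Z(m, O) = m*(3 - O) (Z(m, O) = m*(3 - O) + 0*(O + (-1 + 2*m)) = m*(3 - O) + 0*(-1 + O + 2*m) = m*(3 - O) + 0 = m*(3 - O))
z(-8)*(-1 + Z(-10, 10)) = 3*(-1 - 10*(3 - 1*10)) = 3*(-1 - 10*(3 - 10)) = 3*(-1 - 10*(-7)) = 3*(-1 + 70) = 3*69 = 207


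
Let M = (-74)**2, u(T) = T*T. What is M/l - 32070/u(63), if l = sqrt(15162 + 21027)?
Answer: -10690/1323 + 5476*sqrt(4021)/12063 ≈ 20.705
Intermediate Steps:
u(T) = T**2
M = 5476
l = 3*sqrt(4021) (l = sqrt(36189) = 3*sqrt(4021) ≈ 190.23)
M/l - 32070/u(63) = 5476/((3*sqrt(4021))) - 32070/(63**2) = 5476*(sqrt(4021)/12063) - 32070/3969 = 5476*sqrt(4021)/12063 - 32070*1/3969 = 5476*sqrt(4021)/12063 - 10690/1323 = -10690/1323 + 5476*sqrt(4021)/12063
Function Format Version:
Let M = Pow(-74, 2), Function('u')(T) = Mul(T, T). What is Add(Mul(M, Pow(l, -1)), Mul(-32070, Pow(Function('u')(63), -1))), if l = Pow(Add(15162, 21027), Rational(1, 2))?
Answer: Add(Rational(-10690, 1323), Mul(Rational(5476, 12063), Pow(4021, Rational(1, 2)))) ≈ 20.705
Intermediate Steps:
Function('u')(T) = Pow(T, 2)
M = 5476
l = Mul(3, Pow(4021, Rational(1, 2))) (l = Pow(36189, Rational(1, 2)) = Mul(3, Pow(4021, Rational(1, 2))) ≈ 190.23)
Add(Mul(M, Pow(l, -1)), Mul(-32070, Pow(Function('u')(63), -1))) = Add(Mul(5476, Pow(Mul(3, Pow(4021, Rational(1, 2))), -1)), Mul(-32070, Pow(Pow(63, 2), -1))) = Add(Mul(5476, Mul(Rational(1, 12063), Pow(4021, Rational(1, 2)))), Mul(-32070, Pow(3969, -1))) = Add(Mul(Rational(5476, 12063), Pow(4021, Rational(1, 2))), Mul(-32070, Rational(1, 3969))) = Add(Mul(Rational(5476, 12063), Pow(4021, Rational(1, 2))), Rational(-10690, 1323)) = Add(Rational(-10690, 1323), Mul(Rational(5476, 12063), Pow(4021, Rational(1, 2))))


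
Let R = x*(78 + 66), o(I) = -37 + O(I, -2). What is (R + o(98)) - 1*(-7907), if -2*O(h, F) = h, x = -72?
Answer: -2547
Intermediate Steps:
O(h, F) = -h/2
o(I) = -37 - I/2
R = -10368 (R = -72*(78 + 66) = -72*144 = -10368)
(R + o(98)) - 1*(-7907) = (-10368 + (-37 - ½*98)) - 1*(-7907) = (-10368 + (-37 - 49)) + 7907 = (-10368 - 86) + 7907 = -10454 + 7907 = -2547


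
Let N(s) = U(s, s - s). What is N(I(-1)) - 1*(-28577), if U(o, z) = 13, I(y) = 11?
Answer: 28590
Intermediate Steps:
N(s) = 13
N(I(-1)) - 1*(-28577) = 13 - 1*(-28577) = 13 + 28577 = 28590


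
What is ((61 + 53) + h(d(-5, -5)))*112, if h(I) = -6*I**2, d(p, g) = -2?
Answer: 10080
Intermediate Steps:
((61 + 53) + h(d(-5, -5)))*112 = ((61 + 53) - 6*(-2)**2)*112 = (114 - 6*4)*112 = (114 - 24)*112 = 90*112 = 10080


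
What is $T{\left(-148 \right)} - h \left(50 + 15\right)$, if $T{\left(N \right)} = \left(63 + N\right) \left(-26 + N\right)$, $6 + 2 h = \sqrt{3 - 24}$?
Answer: $14985 - \frac{65 i \sqrt{21}}{2} \approx 14985.0 - 148.93 i$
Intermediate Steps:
$h = -3 + \frac{i \sqrt{21}}{2}$ ($h = -3 + \frac{\sqrt{3 - 24}}{2} = -3 + \frac{\sqrt{-21}}{2} = -3 + \frac{i \sqrt{21}}{2} \approx -3.0 + 2.2913 i$)
$T{\left(N \right)} = \left(-26 + N\right) \left(63 + N\right)$
$T{\left(-148 \right)} - h \left(50 + 15\right) = \left(-1638 + \left(-148\right)^{2} + 37 \left(-148\right)\right) - \left(-3 + \frac{i \sqrt{21}}{2}\right) \left(50 + 15\right) = \left(-1638 + 21904 - 5476\right) - \left(-3 + \frac{i \sqrt{21}}{2}\right) 65 = 14790 - \left(-195 + \frac{65 i \sqrt{21}}{2}\right) = 14790 + \left(195 - \frac{65 i \sqrt{21}}{2}\right) = 14985 - \frac{65 i \sqrt{21}}{2}$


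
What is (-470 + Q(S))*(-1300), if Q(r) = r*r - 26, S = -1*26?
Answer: -234000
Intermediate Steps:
S = -26
Q(r) = -26 + r² (Q(r) = r² - 26 = -26 + r²)
(-470 + Q(S))*(-1300) = (-470 + (-26 + (-26)²))*(-1300) = (-470 + (-26 + 676))*(-1300) = (-470 + 650)*(-1300) = 180*(-1300) = -234000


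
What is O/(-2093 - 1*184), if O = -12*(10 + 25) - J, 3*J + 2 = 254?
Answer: 56/253 ≈ 0.22134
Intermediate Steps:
J = 84 (J = -⅔ + (⅓)*254 = -⅔ + 254/3 = 84)
O = -504 (O = -12*(10 + 25) - 1*84 = -12*35 - 84 = -420 - 84 = -504)
O/(-2093 - 1*184) = -504/(-2093 - 1*184) = -504/(-2093 - 184) = -504/(-2277) = -504*(-1/2277) = 56/253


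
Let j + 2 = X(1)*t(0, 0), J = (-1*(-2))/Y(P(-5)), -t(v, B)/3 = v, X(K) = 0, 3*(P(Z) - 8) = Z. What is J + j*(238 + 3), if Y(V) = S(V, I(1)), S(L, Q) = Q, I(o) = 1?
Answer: -480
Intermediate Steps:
P(Z) = 8 + Z/3
t(v, B) = -3*v
Y(V) = 1
J = 2 (J = -1*(-2)/1 = 2*1 = 2)
j = -2 (j = -2 + 0*(-3*0) = -2 + 0*0 = -2 + 0 = -2)
J + j*(238 + 3) = 2 - 2*(238 + 3) = 2 - 2*241 = 2 - 482 = -480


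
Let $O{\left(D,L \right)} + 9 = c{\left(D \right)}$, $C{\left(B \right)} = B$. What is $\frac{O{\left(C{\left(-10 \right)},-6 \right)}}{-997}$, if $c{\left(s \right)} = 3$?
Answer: $\frac{6}{997} \approx 0.0060181$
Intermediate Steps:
$O{\left(D,L \right)} = -6$ ($O{\left(D,L \right)} = -9 + 3 = -6$)
$\frac{O{\left(C{\left(-10 \right)},-6 \right)}}{-997} = - \frac{6}{-997} = \left(-6\right) \left(- \frac{1}{997}\right) = \frac{6}{997}$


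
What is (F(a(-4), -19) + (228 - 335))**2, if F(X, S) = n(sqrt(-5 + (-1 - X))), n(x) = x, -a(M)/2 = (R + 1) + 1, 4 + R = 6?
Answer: (107 - sqrt(2))**2 ≈ 11148.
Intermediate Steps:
R = 2 (R = -4 + 6 = 2)
a(M) = -8 (a(M) = -2*((2 + 1) + 1) = -2*(3 + 1) = -2*4 = -8)
F(X, S) = sqrt(-6 - X) (F(X, S) = sqrt(-5 + (-1 - X)) = sqrt(-6 - X))
(F(a(-4), -19) + (228 - 335))**2 = (sqrt(-6 - 1*(-8)) + (228 - 335))**2 = (sqrt(-6 + 8) - 107)**2 = (sqrt(2) - 107)**2 = (-107 + sqrt(2))**2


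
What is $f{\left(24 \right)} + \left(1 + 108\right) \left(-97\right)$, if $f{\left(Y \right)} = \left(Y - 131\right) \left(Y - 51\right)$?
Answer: $-7684$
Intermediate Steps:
$f{\left(Y \right)} = \left(-131 + Y\right) \left(-51 + Y\right)$
$f{\left(24 \right)} + \left(1 + 108\right) \left(-97\right) = \left(6681 + 24^{2} - 4368\right) + \left(1 + 108\right) \left(-97\right) = \left(6681 + 576 - 4368\right) + 109 \left(-97\right) = 2889 - 10573 = -7684$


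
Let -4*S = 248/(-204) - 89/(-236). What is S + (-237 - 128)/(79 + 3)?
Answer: -8372467/1973904 ≈ -4.2416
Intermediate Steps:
S = 10093/48144 (S = -(248/(-204) - 89/(-236))/4 = -(248*(-1/204) - 89*(-1/236))/4 = -(-62/51 + 89/236)/4 = -1/4*(-10093/12036) = 10093/48144 ≈ 0.20964)
S + (-237 - 128)/(79 + 3) = 10093/48144 + (-237 - 128)/(79 + 3) = 10093/48144 - 365/82 = -8372467/1973904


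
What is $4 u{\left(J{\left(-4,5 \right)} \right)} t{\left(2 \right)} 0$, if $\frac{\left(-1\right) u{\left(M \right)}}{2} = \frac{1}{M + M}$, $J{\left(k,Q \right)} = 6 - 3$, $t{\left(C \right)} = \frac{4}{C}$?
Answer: $0$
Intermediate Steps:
$J{\left(k,Q \right)} = 3$
$u{\left(M \right)} = - \frac{1}{M}$ ($u{\left(M \right)} = - \frac{2}{M + M} = - \frac{2}{2 M} = - 2 \frac{1}{2 M} = - \frac{1}{M}$)
$4 u{\left(J{\left(-4,5 \right)} \right)} t{\left(2 \right)} 0 = 4 - \frac{1}{3} \cdot \frac{4}{2} \cdot 0 = 4 \left(-1\right) \frac{1}{3} \cdot 4 \cdot \frac{1}{2} \cdot 0 = 4 \left(- \frac{1}{3}\right) 2 \cdot 0 = 4 \left(\left(- \frac{2}{3}\right) 0\right) = 4 \cdot 0 = 0$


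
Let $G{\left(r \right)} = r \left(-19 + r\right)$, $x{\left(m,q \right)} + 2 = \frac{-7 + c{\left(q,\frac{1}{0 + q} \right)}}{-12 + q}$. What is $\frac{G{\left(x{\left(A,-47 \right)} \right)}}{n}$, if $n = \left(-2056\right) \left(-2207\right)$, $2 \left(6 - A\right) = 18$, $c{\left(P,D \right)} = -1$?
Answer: $\frac{67705}{7897678876} \approx 8.5728 \cdot 10^{-6}$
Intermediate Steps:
$A = -3$ ($A = 6 - 9 = -3$)
$x{\left(m,q \right)} = -2 - \frac{8}{-12 + q}$ ($x{\left(m,q \right)} = -2 + \frac{-7 - 1}{-12 + q} = -2 - \frac{8}{-12 + q}$)
$n = 4537592$
$\frac{G{\left(x{\left(A,-47 \right)} \right)}}{n} = \frac{\frac{2 \left(8 - -47\right)}{-12 - 47} \left(-19 + \frac{2 \left(8 - -47\right)}{-12 - 47}\right)}{4537592} = \frac{2 \left(8 + 47\right)}{-59} \left(-19 + \frac{2 \left(8 + 47\right)}{-59}\right) \frac{1}{4537592} = 2 \left(- \frac{1}{59}\right) 55 \left(-19 + 2 \left(- \frac{1}{59}\right) 55\right) \frac{1}{4537592} = - \frac{110 \left(-19 - \frac{110}{59}\right)}{59} \cdot \frac{1}{4537592} = \left(- \frac{110}{59}\right) \left(- \frac{1231}{59}\right) \frac{1}{4537592} = \frac{135410}{3481} \cdot \frac{1}{4537592} = \frac{67705}{7897678876}$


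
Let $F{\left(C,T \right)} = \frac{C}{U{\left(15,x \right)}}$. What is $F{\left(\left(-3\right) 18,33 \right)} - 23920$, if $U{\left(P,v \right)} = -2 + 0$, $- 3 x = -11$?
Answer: $-23893$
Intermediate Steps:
$x = \frac{11}{3}$ ($x = \left(- \frac{1}{3}\right) \left(-11\right) = \frac{11}{3} \approx 3.6667$)
$U{\left(P,v \right)} = -2$
$F{\left(C,T \right)} = - \frac{C}{2}$ ($F{\left(C,T \right)} = \frac{C}{-2} = C \left(- \frac{1}{2}\right) = - \frac{C}{2}$)
$F{\left(\left(-3\right) 18,33 \right)} - 23920 = - \frac{\left(-3\right) 18}{2} - 23920 = \left(- \frac{1}{2}\right) \left(-54\right) - 23920 = 27 - 23920 = -23893$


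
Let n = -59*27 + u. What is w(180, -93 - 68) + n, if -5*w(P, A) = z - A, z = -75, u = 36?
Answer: -7871/5 ≈ -1574.2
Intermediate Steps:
w(P, A) = 15 + A/5 (w(P, A) = -(-75 - A)/5 = 15 + A/5)
n = -1557 (n = -59*27 + 36 = -1593 + 36 = -1557)
w(180, -93 - 68) + n = (15 + (-93 - 68)/5) - 1557 = (15 + (⅕)*(-161)) - 1557 = (15 - 161/5) - 1557 = -86/5 - 1557 = -7871/5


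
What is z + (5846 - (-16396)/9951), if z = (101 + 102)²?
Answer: 468260701/9951 ≈ 47057.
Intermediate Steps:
z = 41209 (z = 203² = 41209)
z + (5846 - (-16396)/9951) = 41209 + (5846 - (-16396)/9951) = 41209 + (5846 - 1*(-16396/9951)) = 41209 + (5846 + 16396/9951) = 41209 + 58189942/9951 = 468260701/9951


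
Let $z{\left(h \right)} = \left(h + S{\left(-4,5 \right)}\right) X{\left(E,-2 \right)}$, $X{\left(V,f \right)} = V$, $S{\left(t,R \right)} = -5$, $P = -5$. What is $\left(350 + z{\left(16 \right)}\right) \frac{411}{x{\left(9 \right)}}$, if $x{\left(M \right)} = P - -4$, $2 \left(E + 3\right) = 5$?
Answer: $- \frac{283179}{2} \approx -1.4159 \cdot 10^{5}$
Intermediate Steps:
$E = - \frac{1}{2}$ ($E = -3 + \frac{1}{2} \cdot 5 = -3 + \frac{5}{2} = - \frac{1}{2} \approx -0.5$)
$x{\left(M \right)} = -1$ ($x{\left(M \right)} = -5 - -4 = -5 + 4 = -1$)
$z{\left(h \right)} = \frac{5}{2} - \frac{h}{2}$ ($z{\left(h \right)} = \left(h - 5\right) \left(- \frac{1}{2}\right) = \left(-5 + h\right) \left(- \frac{1}{2}\right) = \frac{5}{2} - \frac{h}{2}$)
$\left(350 + z{\left(16 \right)}\right) \frac{411}{x{\left(9 \right)}} = \left(350 + \left(\frac{5}{2} - 8\right)\right) \frac{411}{-1} = \left(350 + \left(\frac{5}{2} - 8\right)\right) 411 \left(-1\right) = \left(350 - \frac{11}{2}\right) \left(-411\right) = \frac{689}{2} \left(-411\right) = - \frac{283179}{2}$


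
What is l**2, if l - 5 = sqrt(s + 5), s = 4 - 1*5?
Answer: 49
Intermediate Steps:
s = -1 (s = 4 - 5 = -1)
l = 7 (l = 5 + sqrt(-1 + 5) = 5 + sqrt(4) = 5 + 2 = 7)
l**2 = 7**2 = 49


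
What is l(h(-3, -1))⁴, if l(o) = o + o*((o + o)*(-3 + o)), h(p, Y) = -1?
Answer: 6561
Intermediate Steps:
l(o) = o + 2*o²*(-3 + o) (l(o) = o + o*((2*o)*(-3 + o)) = o + o*(2*o*(-3 + o)) = o + 2*o²*(-3 + o))
l(h(-3, -1))⁴ = (-(1 - 6*(-1) + 2*(-1)²))⁴ = (-(1 + 6 + 2*1))⁴ = (-(1 + 6 + 2))⁴ = (-1*9)⁴ = (-9)⁴ = 6561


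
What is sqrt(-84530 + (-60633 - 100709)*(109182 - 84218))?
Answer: 61*I*sqrt(1082458) ≈ 63465.0*I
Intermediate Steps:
sqrt(-84530 + (-60633 - 100709)*(109182 - 84218)) = sqrt(-84530 - 161342*24964) = sqrt(-84530 - 4027741688) = sqrt(-4027826218) = 61*I*sqrt(1082458)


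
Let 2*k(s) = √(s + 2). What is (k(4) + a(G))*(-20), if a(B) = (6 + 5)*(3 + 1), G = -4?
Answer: -880 - 10*√6 ≈ -904.50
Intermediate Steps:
a(B) = 44 (a(B) = 11*4 = 44)
k(s) = √(2 + s)/2 (k(s) = √(s + 2)/2 = √(2 + s)/2)
(k(4) + a(G))*(-20) = (√(2 + 4)/2 + 44)*(-20) = (√6/2 + 44)*(-20) = (44 + √6/2)*(-20) = -880 - 10*√6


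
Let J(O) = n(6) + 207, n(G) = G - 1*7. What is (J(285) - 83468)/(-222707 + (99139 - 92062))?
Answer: 41631/107815 ≈ 0.38613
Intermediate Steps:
n(G) = -7 + G (n(G) = G - 7 = -7 + G)
J(O) = 206 (J(O) = (-7 + 6) + 207 = -1 + 207 = 206)
(J(285) - 83468)/(-222707 + (99139 - 92062)) = (206 - 83468)/(-222707 + (99139 - 92062)) = -83262/(-222707 + 7077) = -83262/(-215630) = -83262*(-1/215630) = 41631/107815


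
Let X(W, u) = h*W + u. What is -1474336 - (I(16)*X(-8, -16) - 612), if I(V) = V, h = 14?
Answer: -1471676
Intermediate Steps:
X(W, u) = u + 14*W (X(W, u) = 14*W + u = u + 14*W)
-1474336 - (I(16)*X(-8, -16) - 612) = -1474336 - (16*(-16 + 14*(-8)) - 612) = -1474336 - (16*(-16 - 112) - 612) = -1474336 - (16*(-128) - 612) = -1474336 - (-2048 - 612) = -1474336 - 1*(-2660) = -1474336 + 2660 = -1471676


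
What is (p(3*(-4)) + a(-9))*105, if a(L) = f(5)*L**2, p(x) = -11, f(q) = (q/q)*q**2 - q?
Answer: 168945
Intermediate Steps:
f(q) = q**2 - q (f(q) = 1*q**2 - q = q**2 - q)
a(L) = 20*L**2 (a(L) = (5*(-1 + 5))*L**2 = (5*4)*L**2 = 20*L**2)
(p(3*(-4)) + a(-9))*105 = (-11 + 20*(-9)**2)*105 = (-11 + 20*81)*105 = (-11 + 1620)*105 = 1609*105 = 168945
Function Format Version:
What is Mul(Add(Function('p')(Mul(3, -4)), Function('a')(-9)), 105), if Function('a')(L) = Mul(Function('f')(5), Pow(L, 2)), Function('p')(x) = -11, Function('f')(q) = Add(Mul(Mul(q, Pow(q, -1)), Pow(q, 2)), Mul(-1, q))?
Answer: 168945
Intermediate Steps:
Function('f')(q) = Add(Pow(q, 2), Mul(-1, q)) (Function('f')(q) = Add(Mul(1, Pow(q, 2)), Mul(-1, q)) = Add(Pow(q, 2), Mul(-1, q)))
Function('a')(L) = Mul(20, Pow(L, 2)) (Function('a')(L) = Mul(Mul(5, Add(-1, 5)), Pow(L, 2)) = Mul(Mul(5, 4), Pow(L, 2)) = Mul(20, Pow(L, 2)))
Mul(Add(Function('p')(Mul(3, -4)), Function('a')(-9)), 105) = Mul(Add(-11, Mul(20, Pow(-9, 2))), 105) = Mul(Add(-11, Mul(20, 81)), 105) = Mul(Add(-11, 1620), 105) = Mul(1609, 105) = 168945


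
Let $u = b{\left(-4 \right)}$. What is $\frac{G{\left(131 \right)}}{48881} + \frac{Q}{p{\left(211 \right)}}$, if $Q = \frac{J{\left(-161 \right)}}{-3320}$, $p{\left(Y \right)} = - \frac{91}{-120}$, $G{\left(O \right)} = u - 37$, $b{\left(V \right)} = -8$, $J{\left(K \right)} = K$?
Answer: $\frac{3324234}{52742599} \approx 0.063028$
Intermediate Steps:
$u = -8$
$G{\left(O \right)} = -45$ ($G{\left(O \right)} = -8 - 37 = -45$)
$p{\left(Y \right)} = \frac{91}{120}$ ($p{\left(Y \right)} = \left(-91\right) \left(- \frac{1}{120}\right) = \frac{91}{120}$)
$Q = \frac{161}{3320}$ ($Q = - \frac{161}{-3320} = \left(-161\right) \left(- \frac{1}{3320}\right) = \frac{161}{3320} \approx 0.048494$)
$\frac{G{\left(131 \right)}}{48881} + \frac{Q}{p{\left(211 \right)}} = - \frac{45}{48881} + \frac{161}{3320 \cdot \frac{91}{120}} = \left(-45\right) \frac{1}{48881} + \frac{161}{3320} \cdot \frac{120}{91} = - \frac{45}{48881} + \frac{69}{1079} = \frac{3324234}{52742599}$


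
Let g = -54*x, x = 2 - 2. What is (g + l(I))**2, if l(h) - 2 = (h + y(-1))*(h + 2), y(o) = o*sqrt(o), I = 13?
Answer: 38584 - 5910*I ≈ 38584.0 - 5910.0*I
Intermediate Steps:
y(o) = o**(3/2)
x = 0
g = 0 (g = -54*0 = 0)
l(h) = 2 + (2 + h)*(h - I) (l(h) = 2 + (h + (-1)**(3/2))*(h + 2) = 2 + (h - I)*(2 + h) = 2 + (2 + h)*(h - I))
(g + l(I))**2 = (0 + (2 + 13**2 - 2*I + 13*(2 - I)))**2 = (0 + (2 + 169 - 2*I + (26 - 13*I)))**2 = (0 + (197 - 15*I))**2 = (197 - 15*I)**2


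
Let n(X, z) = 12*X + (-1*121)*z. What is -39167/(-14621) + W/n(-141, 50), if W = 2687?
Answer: 263944287/113195782 ≈ 2.3317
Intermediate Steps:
n(X, z) = -121*z + 12*X (n(X, z) = 12*X - 121*z = -121*z + 12*X)
-39167/(-14621) + W/n(-141, 50) = -39167/(-14621) + 2687/(-121*50 + 12*(-141)) = -39167*(-1/14621) + 2687/(-6050 - 1692) = 39167/14621 + 2687/(-7742) = 39167/14621 + 2687*(-1/7742) = 39167/14621 - 2687/7742 = 263944287/113195782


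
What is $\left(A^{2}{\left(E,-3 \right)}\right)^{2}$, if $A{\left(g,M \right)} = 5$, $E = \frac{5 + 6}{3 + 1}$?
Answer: $625$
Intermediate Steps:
$E = \frac{11}{4} \approx 2.75$
$\left(A^{2}{\left(E,-3 \right)}\right)^{2} = \left(5^{2}\right)^{2} = 25^{2} = 625$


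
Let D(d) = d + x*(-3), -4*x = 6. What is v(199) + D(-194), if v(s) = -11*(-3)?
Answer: -313/2 ≈ -156.50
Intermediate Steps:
x = -3/2 (x = -¼*6 = -3/2 ≈ -1.5000)
D(d) = 9/2 + d (D(d) = d - 3/2*(-3) = d + 9/2 = 9/2 + d)
v(s) = 33
v(199) + D(-194) = 33 + (9/2 - 194) = 33 - 379/2 = -313/2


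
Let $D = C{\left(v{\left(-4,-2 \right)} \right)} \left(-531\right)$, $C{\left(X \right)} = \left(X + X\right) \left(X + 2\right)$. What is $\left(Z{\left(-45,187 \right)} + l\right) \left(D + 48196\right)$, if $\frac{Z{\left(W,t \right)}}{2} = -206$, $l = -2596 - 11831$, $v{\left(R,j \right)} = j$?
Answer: $-715180444$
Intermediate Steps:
$l = -14427$
$C{\left(X \right)} = 2 X \left(2 + X\right)$
$Z{\left(W,t \right)} = -412$ ($Z{\left(W,t \right)} = 2 \left(-206\right) = -412$)
$D = 0$ ($D = 2 \left(-2\right) \left(2 - 2\right) \left(-531\right) = 2 \left(-2\right) 0 \left(-531\right) = 0 \left(-531\right) = 0$)
$\left(Z{\left(-45,187 \right)} + l\right) \left(D + 48196\right) = \left(-412 - 14427\right) \left(0 + 48196\right) = \left(-14839\right) 48196 = -715180444$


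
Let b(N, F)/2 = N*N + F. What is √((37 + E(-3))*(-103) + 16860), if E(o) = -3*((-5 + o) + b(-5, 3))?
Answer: 7*√569 ≈ 166.98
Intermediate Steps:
b(N, F) = 2*F + 2*N² (b(N, F) = 2*(N*N + F) = 2*(N² + F) = 2*(F + N²) = 2*F + 2*N²)
E(o) = -153 - 3*o (E(o) = -3*((-5 + o) + (2*3 + 2*(-5)²)) = -3*((-5 + o) + (6 + 2*25)) = -3*((-5 + o) + (6 + 50)) = -3*((-5 + o) + 56) = -3*(51 + o) = -153 - 3*o)
√((37 + E(-3))*(-103) + 16860) = √((37 + (-153 - 3*(-3)))*(-103) + 16860) = √((37 + (-153 + 9))*(-103) + 16860) = √((37 - 144)*(-103) + 16860) = √(-107*(-103) + 16860) = √(11021 + 16860) = √27881 = 7*√569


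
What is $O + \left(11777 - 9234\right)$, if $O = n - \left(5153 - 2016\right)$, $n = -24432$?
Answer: $-25026$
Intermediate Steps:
$O = -27569$ ($O = -24432 - \left(5153 - 2016\right) = -24432 - 3137 = -27569$)
$O + \left(11777 - 9234\right) = -27569 + \left(11777 - 9234\right) = -27569 + 2543 = -25026$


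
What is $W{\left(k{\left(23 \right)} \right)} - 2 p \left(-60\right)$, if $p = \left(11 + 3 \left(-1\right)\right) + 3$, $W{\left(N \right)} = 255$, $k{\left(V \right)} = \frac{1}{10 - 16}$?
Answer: $1575$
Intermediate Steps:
$k{\left(V \right)} = - \frac{1}{6}$ ($k{\left(V \right)} = \frac{1}{-6} = - \frac{1}{6}$)
$p = 11$ ($p = \left(11 - 3\right) + 3 = 8 + 3 = 11$)
$W{\left(k{\left(23 \right)} \right)} - 2 p \left(-60\right) = 255 - 2 \cdot 11 \left(-60\right) = 255 - 22 \left(-60\right) = 255 - -1320 = 255 + 1320 = 1575$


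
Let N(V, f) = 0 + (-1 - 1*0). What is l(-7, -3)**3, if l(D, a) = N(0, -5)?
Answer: -1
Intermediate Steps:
N(V, f) = -1 (N(V, f) = 0 + (-1 + 0) = 0 - 1 = -1)
l(D, a) = -1
l(-7, -3)**3 = (-1)**3 = -1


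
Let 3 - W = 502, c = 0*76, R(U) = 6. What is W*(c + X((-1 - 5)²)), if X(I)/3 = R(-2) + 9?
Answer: -22455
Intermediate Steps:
c = 0
X(I) = 45 (X(I) = 3*(6 + 9) = 3*15 = 45)
W = -499 (W = 3 - 1*502 = 3 - 502 = -499)
W*(c + X((-1 - 5)²)) = -499*(0 + 45) = -499*45 = -22455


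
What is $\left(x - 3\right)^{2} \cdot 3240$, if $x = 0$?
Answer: $29160$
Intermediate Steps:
$\left(x - 3\right)^{2} \cdot 3240 = \left(0 - 3\right)^{2} \cdot 3240 = \left(-3\right)^{2} \cdot 3240 = 9 \cdot 3240 = 29160$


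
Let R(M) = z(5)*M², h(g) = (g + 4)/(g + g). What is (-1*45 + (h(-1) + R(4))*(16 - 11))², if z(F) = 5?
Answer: 483025/4 ≈ 1.2076e+5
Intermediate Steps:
h(g) = (4 + g)/(2*g) (h(g) = (4 + g)/((2*g)) = (4 + g)*(1/(2*g)) = (4 + g)/(2*g))
R(M) = 5*M²
(-1*45 + (h(-1) + R(4))*(16 - 11))² = (-1*45 + ((½)*(4 - 1)/(-1) + 5*4²)*(16 - 11))² = (-45 + ((½)*(-1)*3 + 5*16)*5)² = (-45 + (-3/2 + 80)*5)² = (-45 + (157/2)*5)² = (-45 + 785/2)² = (695/2)² = 483025/4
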